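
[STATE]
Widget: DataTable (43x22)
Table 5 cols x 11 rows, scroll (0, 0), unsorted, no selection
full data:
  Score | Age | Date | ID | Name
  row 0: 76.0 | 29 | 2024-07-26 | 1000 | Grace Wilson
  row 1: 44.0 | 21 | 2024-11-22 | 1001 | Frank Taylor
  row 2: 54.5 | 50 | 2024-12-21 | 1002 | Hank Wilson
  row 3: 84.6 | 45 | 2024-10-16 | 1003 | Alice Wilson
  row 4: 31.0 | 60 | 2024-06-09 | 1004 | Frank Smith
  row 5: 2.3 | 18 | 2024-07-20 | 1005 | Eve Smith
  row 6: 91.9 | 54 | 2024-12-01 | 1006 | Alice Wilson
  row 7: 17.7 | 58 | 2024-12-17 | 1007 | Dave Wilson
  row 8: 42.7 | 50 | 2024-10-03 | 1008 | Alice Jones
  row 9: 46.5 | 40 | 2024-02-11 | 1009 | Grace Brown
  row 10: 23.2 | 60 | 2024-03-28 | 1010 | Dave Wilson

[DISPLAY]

Score│Age│Date      │ID  │Name             
─────┼───┼──────────┼────┼────────────     
76.0 │29 │2024-07-26│1000│Grace Wilson     
44.0 │21 │2024-11-22│1001│Frank Taylor     
54.5 │50 │2024-12-21│1002│Hank Wilson      
84.6 │45 │2024-10-16│1003│Alice Wilson     
31.0 │60 │2024-06-09│1004│Frank Smith      
2.3  │18 │2024-07-20│1005│Eve Smith        
91.9 │54 │2024-12-01│1006│Alice Wilson     
17.7 │58 │2024-12-17│1007│Dave Wilson      
42.7 │50 │2024-10-03│1008│Alice Jones      
46.5 │40 │2024-02-11│1009│Grace Brown      
23.2 │60 │2024-03-28│1010│Dave Wilson      
                                           
                                           
                                           
                                           
                                           
                                           
                                           
                                           
                                           


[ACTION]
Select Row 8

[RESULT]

Score│Age│Date      │ID  │Name             
─────┼───┼──────────┼────┼────────────     
76.0 │29 │2024-07-26│1000│Grace Wilson     
44.0 │21 │2024-11-22│1001│Frank Taylor     
54.5 │50 │2024-12-21│1002│Hank Wilson      
84.6 │45 │2024-10-16│1003│Alice Wilson     
31.0 │60 │2024-06-09│1004│Frank Smith      
2.3  │18 │2024-07-20│1005│Eve Smith        
91.9 │54 │2024-12-01│1006│Alice Wilson     
17.7 │58 │2024-12-17│1007│Dave Wilson      
>2.7 │50 │2024-10-03│1008│Alice Jones      
46.5 │40 │2024-02-11│1009│Grace Brown      
23.2 │60 │2024-03-28│1010│Dave Wilson      
                                           
                                           
                                           
                                           
                                           
                                           
                                           
                                           
                                           


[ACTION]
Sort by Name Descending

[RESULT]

Score│Age│Date      │ID  │Name       ▼     
─────┼───┼──────────┼────┼────────────     
54.5 │50 │2024-12-21│1002│Hank Wilson      
76.0 │29 │2024-07-26│1000│Grace Wilson     
46.5 │40 │2024-02-11│1009│Grace Brown      
44.0 │21 │2024-11-22│1001│Frank Taylor     
31.0 │60 │2024-06-09│1004│Frank Smith      
2.3  │18 │2024-07-20│1005│Eve Smith        
17.7 │58 │2024-12-17│1007│Dave Wilson      
23.2 │60 │2024-03-28│1010│Dave Wilson      
>4.6 │45 │2024-10-16│1003│Alice Wilson     
91.9 │54 │2024-12-01│1006│Alice Wilson     
42.7 │50 │2024-10-03│1008│Alice Jones      
                                           
                                           
                                           
                                           
                                           
                                           
                                           
                                           
                                           


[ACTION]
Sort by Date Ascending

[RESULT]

Score│Age│Date     ▲│ID  │Name             
─────┼───┼──────────┼────┼────────────     
46.5 │40 │2024-02-11│1009│Grace Brown      
23.2 │60 │2024-03-28│1010│Dave Wilson      
31.0 │60 │2024-06-09│1004│Frank Smith      
2.3  │18 │2024-07-20│1005│Eve Smith        
76.0 │29 │2024-07-26│1000│Grace Wilson     
42.7 │50 │2024-10-03│1008│Alice Jones      
84.6 │45 │2024-10-16│1003│Alice Wilson     
44.0 │21 │2024-11-22│1001│Frank Taylor     
>1.9 │54 │2024-12-01│1006│Alice Wilson     
17.7 │58 │2024-12-17│1007│Dave Wilson      
54.5 │50 │2024-12-21│1002│Hank Wilson      
                                           
                                           
                                           
                                           
                                           
                                           
                                           
                                           
                                           


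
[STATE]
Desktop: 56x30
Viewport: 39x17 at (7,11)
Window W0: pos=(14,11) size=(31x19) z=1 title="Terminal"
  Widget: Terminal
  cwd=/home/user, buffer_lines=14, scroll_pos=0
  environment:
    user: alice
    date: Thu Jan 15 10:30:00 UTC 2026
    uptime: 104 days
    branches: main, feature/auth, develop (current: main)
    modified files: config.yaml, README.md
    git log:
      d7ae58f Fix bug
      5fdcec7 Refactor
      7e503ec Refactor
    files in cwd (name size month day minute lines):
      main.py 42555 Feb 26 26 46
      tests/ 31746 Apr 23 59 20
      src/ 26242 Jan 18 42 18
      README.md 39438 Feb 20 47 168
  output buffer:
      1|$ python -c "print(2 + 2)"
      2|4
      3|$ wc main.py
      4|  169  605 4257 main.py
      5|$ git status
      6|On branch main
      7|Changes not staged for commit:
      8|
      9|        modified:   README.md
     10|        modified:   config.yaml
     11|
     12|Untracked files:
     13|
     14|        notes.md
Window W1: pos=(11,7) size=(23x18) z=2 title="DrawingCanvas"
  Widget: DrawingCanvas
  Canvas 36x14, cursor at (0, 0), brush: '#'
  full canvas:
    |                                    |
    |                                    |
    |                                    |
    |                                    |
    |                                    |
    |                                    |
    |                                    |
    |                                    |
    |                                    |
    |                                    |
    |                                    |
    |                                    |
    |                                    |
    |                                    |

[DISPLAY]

    ┃                     ┃━━━━━━━━━━┓ 
    ┃                     ┃          ┃ 
    ┃                     ┃──────────┨ 
    ┃                     ┃2 + 2)"   ┃ 
    ┃                     ┃          ┃ 
    ┃                     ┃          ┃ 
    ┃                     ┃n.py      ┃ 
    ┃                     ┃          ┃ 
    ┃                     ┃          ┃ 
    ┃                     ┃for commit┃ 
    ┃                     ┃          ┃ 
    ┃                     ┃ README.md┃ 
    ┃                     ┃ config.ya┃ 
    ┗━━━━━━━━━━━━━━━━━━━━━┛          ┃ 
       ┃Untracked files:             ┃ 
       ┃                             ┃ 
       ┃        notes.md             ┃ 


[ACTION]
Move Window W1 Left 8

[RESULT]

                  ┃━━━━━━━━━━━━━━━━━━┓ 
                  ┃                  ┃ 
                  ┃──────────────────┨ 
                  ┃ "print(2 + 2)"   ┃ 
                  ┃                  ┃ 
                  ┃y                 ┃ 
                  ┃4257 main.py      ┃ 
                  ┃s                 ┃ 
                  ┃ain               ┃ 
                  ┃ staged for commit┃ 
                  ┃                  ┃ 
                  ┃ified:   README.md┃ 
                  ┃ified:   config.ya┃ 
━━━━━━━━━━━━━━━━━━┛                  ┃ 
       ┃Untracked files:             ┃ 
       ┃                             ┃ 
       ┃        notes.md             ┃ 


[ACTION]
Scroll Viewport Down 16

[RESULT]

                  ┃──────────────────┨ 
                  ┃ "print(2 + 2)"   ┃ 
                  ┃                  ┃ 
                  ┃y                 ┃ 
                  ┃4257 main.py      ┃ 
                  ┃s                 ┃ 
                  ┃ain               ┃ 
                  ┃ staged for commit┃ 
                  ┃                  ┃ 
                  ┃ified:   README.md┃ 
                  ┃ified:   config.ya┃ 
━━━━━━━━━━━━━━━━━━┛                  ┃ 
       ┃Untracked files:             ┃ 
       ┃                             ┃ 
       ┃        notes.md             ┃ 
       ┃$ █                          ┃ 
       ┗━━━━━━━━━━━━━━━━━━━━━━━━━━━━━┛ 


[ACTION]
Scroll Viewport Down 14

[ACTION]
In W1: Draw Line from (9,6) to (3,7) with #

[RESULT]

    #             ┃──────────────────┨ 
    #             ┃ "print(2 + 2)"   ┃ 
    #             ┃                  ┃ 
   #              ┃y                 ┃ 
   #              ┃4257 main.py      ┃ 
   #              ┃s                 ┃ 
   #              ┃ain               ┃ 
                  ┃ staged for commit┃ 
                  ┃                  ┃ 
                  ┃ified:   README.md┃ 
                  ┃ified:   config.ya┃ 
━━━━━━━━━━━━━━━━━━┛                  ┃ 
       ┃Untracked files:             ┃ 
       ┃                             ┃ 
       ┃        notes.md             ┃ 
       ┃$ █                          ┃ 
       ┗━━━━━━━━━━━━━━━━━━━━━━━━━━━━━┛ 


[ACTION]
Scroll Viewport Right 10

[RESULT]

        ┃──────────────────┨           
        ┃ "print(2 + 2)"   ┃           
        ┃                  ┃           
        ┃y                 ┃           
        ┃4257 main.py      ┃           
        ┃s                 ┃           
        ┃ain               ┃           
        ┃ staged for commit┃           
        ┃                  ┃           
        ┃ified:   README.md┃           
        ┃ified:   config.ya┃           
━━━━━━━━┛                  ┃           
tracked files:             ┃           
                           ┃           
      notes.md             ┃           
█                          ┃           
━━━━━━━━━━━━━━━━━━━━━━━━━━━┛           


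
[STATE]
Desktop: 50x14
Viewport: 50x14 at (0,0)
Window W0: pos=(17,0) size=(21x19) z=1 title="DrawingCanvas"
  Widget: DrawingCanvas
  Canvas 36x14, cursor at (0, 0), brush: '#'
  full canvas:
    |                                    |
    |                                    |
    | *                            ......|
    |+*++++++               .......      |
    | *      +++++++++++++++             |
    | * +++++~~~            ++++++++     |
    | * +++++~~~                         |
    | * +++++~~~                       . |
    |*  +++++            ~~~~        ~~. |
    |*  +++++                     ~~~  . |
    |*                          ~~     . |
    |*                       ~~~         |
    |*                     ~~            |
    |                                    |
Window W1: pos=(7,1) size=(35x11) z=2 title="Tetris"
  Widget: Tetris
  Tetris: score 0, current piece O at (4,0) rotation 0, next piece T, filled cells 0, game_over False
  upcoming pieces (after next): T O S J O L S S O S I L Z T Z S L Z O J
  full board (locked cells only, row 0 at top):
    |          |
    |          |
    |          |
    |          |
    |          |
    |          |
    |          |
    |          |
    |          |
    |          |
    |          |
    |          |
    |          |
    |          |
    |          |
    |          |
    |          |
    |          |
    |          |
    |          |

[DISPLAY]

                 ┏━━━━━━━━━━━━━━━━━━━┓            
       ┏━━━━━━━━━━━━━━━━━━━━━━━━━━━━━━━━━┓        
       ┃ Tetris                          ┃        
       ┠─────────────────────────────────┨        
       ┃          │Next:                 ┃        
       ┃          │ ▒                    ┃        
       ┃          │▒▒▒                   ┃        
       ┃          │                      ┃        
       ┃          │                      ┃        
       ┃          │                      ┃        
       ┃          │Score:                ┃        
       ┗━━━━━━━━━━━━━━━━━━━━━━━━━━━━━━━━━┛        
                 ┃*  +++++           ┃            
                 ┃*                  ┃            


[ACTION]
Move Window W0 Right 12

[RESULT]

                             ┏━━━━━━━━━━━━━━━━━━━┓
       ┏━━━━━━━━━━━━━━━━━━━━━━━━━━━━━━━━━┓as     ┃
       ┃ Tetris                          ┃───────┨
       ┠─────────────────────────────────┨       ┃
       ┃          │Next:                 ┃       ┃
       ┃          │ ▒                    ┃       ┃
       ┃          │▒▒▒                   ┃       ┃
       ┃          │                      ┃+++++++┃
       ┃          │                      ┃       ┃
       ┃          │                      ┃       ┃
       ┃          │Score:                ┃       ┃
       ┗━━━━━━━━━━━━━━━━━━━━━━━━━━━━━━━━━┛       ┃
                             ┃*  +++++           ┃
                             ┃*                  ┃


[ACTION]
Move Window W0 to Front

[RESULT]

                             ┏━━━━━━━━━━━━━━━━━━━┓
       ┏━━━━━━━━━━━━━━━━━━━━━┃ DrawingCanvas     ┃
       ┃ Tetris              ┠───────────────────┨
       ┠─────────────────────┃+                  ┃
       ┃          │Next:     ┃                   ┃
       ┃          │ ▒        ┃ *                 ┃
       ┃          │▒▒▒       ┃+*++++++           ┃
       ┃          │          ┃ *      +++++++++++┃
       ┃          │          ┃ * +++++~~~        ┃
       ┃          │          ┃ * +++++~~~        ┃
       ┃          │Score:    ┃ * +++++~~~        ┃
       ┗━━━━━━━━━━━━━━━━━━━━━┃*  +++++           ┃
                             ┃*  +++++           ┃
                             ┃*                  ┃


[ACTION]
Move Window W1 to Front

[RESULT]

                             ┏━━━━━━━━━━━━━━━━━━━┓
       ┏━━━━━━━━━━━━━━━━━━━━━━━━━━━━━━━━━┓as     ┃
       ┃ Tetris                          ┃───────┨
       ┠─────────────────────────────────┨       ┃
       ┃          │Next:                 ┃       ┃
       ┃          │ ▒                    ┃       ┃
       ┃          │▒▒▒                   ┃       ┃
       ┃          │                      ┃+++++++┃
       ┃          │                      ┃       ┃
       ┃          │                      ┃       ┃
       ┃          │Score:                ┃       ┃
       ┗━━━━━━━━━━━━━━━━━━━━━━━━━━━━━━━━━┛       ┃
                             ┃*  +++++           ┃
                             ┃*                  ┃


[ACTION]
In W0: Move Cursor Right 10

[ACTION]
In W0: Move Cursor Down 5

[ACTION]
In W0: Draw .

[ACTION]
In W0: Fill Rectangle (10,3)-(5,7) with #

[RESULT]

                             ┏━━━━━━━━━━━━━━━━━━━┓
       ┏━━━━━━━━━━━━━━━━━━━━━━━━━━━━━━━━━┓as     ┃
       ┃ Tetris                          ┃───────┨
       ┠─────────────────────────────────┨       ┃
       ┃          │Next:                 ┃       ┃
       ┃          │ ▒                    ┃       ┃
       ┃          │▒▒▒                   ┃       ┃
       ┃          │                      ┃+++++++┃
       ┃          │                      ┃       ┃
       ┃          │                      ┃       ┃
       ┃          │Score:                ┃       ┃
       ┗━━━━━━━━━━━━━━━━━━━━━━━━━━━━━━━━━┛       ┃
                             ┃*  #####           ┃
                             ┃*  #####           ┃


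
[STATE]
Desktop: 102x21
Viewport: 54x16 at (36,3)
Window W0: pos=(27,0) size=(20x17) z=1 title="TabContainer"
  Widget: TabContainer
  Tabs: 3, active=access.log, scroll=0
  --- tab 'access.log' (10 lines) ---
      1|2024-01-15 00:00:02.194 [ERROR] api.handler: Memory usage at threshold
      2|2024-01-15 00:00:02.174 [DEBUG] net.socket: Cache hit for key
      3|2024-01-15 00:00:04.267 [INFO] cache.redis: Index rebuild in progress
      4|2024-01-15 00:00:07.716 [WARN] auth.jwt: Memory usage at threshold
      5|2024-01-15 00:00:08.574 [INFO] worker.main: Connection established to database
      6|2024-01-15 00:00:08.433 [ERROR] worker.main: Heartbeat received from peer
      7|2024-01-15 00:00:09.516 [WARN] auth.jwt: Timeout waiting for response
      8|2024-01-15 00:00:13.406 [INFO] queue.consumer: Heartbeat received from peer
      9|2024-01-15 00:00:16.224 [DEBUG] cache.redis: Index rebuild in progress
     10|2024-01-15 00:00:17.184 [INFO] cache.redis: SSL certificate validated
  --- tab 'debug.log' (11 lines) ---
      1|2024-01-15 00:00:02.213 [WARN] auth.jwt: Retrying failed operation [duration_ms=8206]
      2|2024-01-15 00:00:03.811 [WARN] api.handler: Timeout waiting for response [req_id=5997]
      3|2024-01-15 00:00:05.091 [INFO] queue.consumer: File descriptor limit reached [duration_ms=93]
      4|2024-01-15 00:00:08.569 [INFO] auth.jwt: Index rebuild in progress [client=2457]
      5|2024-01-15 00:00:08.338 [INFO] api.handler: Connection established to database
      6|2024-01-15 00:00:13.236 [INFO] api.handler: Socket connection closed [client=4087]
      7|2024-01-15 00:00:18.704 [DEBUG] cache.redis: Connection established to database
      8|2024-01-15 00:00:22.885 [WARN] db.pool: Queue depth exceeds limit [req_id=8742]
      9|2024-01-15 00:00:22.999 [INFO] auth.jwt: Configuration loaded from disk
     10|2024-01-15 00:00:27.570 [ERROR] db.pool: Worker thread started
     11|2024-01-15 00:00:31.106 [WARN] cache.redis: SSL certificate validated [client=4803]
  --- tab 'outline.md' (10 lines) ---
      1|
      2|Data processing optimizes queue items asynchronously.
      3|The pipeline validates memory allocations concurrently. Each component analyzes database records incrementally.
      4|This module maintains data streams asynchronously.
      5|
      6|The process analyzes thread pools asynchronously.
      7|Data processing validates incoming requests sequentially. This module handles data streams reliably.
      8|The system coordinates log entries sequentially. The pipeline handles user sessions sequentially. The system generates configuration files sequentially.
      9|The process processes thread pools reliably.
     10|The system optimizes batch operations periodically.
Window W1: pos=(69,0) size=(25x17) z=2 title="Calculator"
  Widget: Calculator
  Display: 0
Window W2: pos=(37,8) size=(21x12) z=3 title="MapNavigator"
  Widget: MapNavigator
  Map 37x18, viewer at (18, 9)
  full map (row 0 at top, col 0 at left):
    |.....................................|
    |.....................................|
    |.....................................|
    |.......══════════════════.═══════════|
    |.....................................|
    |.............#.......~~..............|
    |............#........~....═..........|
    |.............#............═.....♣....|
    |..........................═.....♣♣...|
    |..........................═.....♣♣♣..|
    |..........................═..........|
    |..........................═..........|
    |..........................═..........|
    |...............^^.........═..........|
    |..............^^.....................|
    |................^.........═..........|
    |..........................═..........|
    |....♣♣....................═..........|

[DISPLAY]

log]│ debu┃                      ┃                    
──────────┃                      ┃┌───┬───┬───┬───┐   
15 00:00:0┃                      ┃│ 7 │ 8 │ 9 │ ÷ │   
15 00:00:0┃                      ┃├───┼───┼───┼───┤   
15 00:00:0┃                      ┃│ 4 │ 5 │ 6 │ × │   
1┏━━━━━━━━━━━━━━━━━━━┓           ┃├───┼───┼───┼───┤   
1┃ MapNavigator      ┃           ┃│ 1 │ 2 │ 3 │ - │   
1┠───────────────────┨           ┃├───┼───┼───┼───┤   
1┃....#.......~~.....┃           ┃│ 0 │ . │ = │ + │   
1┃...#........~....═.┃           ┃├───┼───┼───┼───┤   
1┃....#............═.┃           ┃│ C │ MC│ MR│ M+│   
1┃.................═.┃           ┃└───┴───┴───┴───┘   
 ┃.........@.......═.┃           ┃                    
━┃.................═.┃           ┗━━━━━━━━━━━━━━━━━━━━
 ┃.................═.┃                                
 ┃.................═.┃                                


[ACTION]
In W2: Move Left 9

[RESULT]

log]│ debu┃                      ┃                    
──────────┃                      ┃┌───┬───┬───┬───┐   
15 00:00:0┃                      ┃│ 7 │ 8 │ 9 │ ÷ │   
15 00:00:0┃                      ┃├───┼───┼───┼───┤   
15 00:00:0┃                      ┃│ 4 │ 5 │ 6 │ × │   
1┏━━━━━━━━━━━━━━━━━━━┓           ┃├───┼───┼───┼───┤   
1┃ MapNavigator      ┃           ┃│ 1 │ 2 │ 3 │ - │   
1┠───────────────────┨           ┃├───┼───┼───┼───┤   
1┃.............#.....┃           ┃│ 0 │ . │ = │ + │   
1┃............#......┃           ┃├───┼───┼───┼───┤   
1┃.............#.....┃           ┃│ C │ MC│ MR│ M+│   
1┃...................┃           ┃└───┴───┴───┴───┘   
 ┃.........@.........┃           ┃                    
━┃...................┃           ┗━━━━━━━━━━━━━━━━━━━━
 ┃...................┃                                
 ┃...................┃                                


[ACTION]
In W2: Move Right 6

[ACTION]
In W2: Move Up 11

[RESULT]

log]│ debu┃                      ┃                    
──────────┃                      ┃┌───┬───┬───┬───┐   
15 00:00:0┃                      ┃│ 7 │ 8 │ 9 │ ÷ │   
15 00:00:0┃                      ┃├───┼───┼───┼───┤   
15 00:00:0┃                      ┃│ 4 │ 5 │ 6 │ × │   
1┏━━━━━━━━━━━━━━━━━━━┓           ┃├───┼───┼───┼───┤   
1┃ MapNavigator      ┃           ┃│ 1 │ 2 │ 3 │ - │   
1┠───────────────────┨           ┃├───┼───┼───┼───┤   
1┃                   ┃           ┃│ 0 │ . │ = │ + │   
1┃                   ┃           ┃├───┼───┼───┼───┤   
1┃                   ┃           ┃│ C │ MC│ MR│ M+│   
1┃                   ┃           ┃└───┴───┴───┴───┘   
 ┃.........@.........┃           ┃                    
━┃...................┃           ┗━━━━━━━━━━━━━━━━━━━━
 ┃...................┃                                
 ┃.══════════════════┃                                


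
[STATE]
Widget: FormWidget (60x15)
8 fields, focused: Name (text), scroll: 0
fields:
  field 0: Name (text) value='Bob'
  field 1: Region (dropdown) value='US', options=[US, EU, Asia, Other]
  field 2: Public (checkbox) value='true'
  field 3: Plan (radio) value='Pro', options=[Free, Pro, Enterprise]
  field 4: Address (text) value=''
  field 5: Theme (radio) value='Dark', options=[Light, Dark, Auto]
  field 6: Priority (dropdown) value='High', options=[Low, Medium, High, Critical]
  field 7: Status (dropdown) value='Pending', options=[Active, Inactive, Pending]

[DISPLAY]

> Name:       [Bob                                         ]
  Region:     [US                                         ▼]
  Public:     [x]                                           
  Plan:       ( ) Free  (●) Pro  ( ) Enterprise             
  Address:    [                                            ]
  Theme:      ( ) Light  (●) Dark  ( ) Auto                 
  Priority:   [High                                       ▼]
  Status:     [Pending                                    ▼]
                                                            
                                                            
                                                            
                                                            
                                                            
                                                            
                                                            


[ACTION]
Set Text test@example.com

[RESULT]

> Name:       [test@example.com                            ]
  Region:     [US                                         ▼]
  Public:     [x]                                           
  Plan:       ( ) Free  (●) Pro  ( ) Enterprise             
  Address:    [                                            ]
  Theme:      ( ) Light  (●) Dark  ( ) Auto                 
  Priority:   [High                                       ▼]
  Status:     [Pending                                    ▼]
                                                            
                                                            
                                                            
                                                            
                                                            
                                                            
                                                            


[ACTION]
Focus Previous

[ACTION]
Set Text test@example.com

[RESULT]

  Name:       [test@example.com                            ]
  Region:     [US                                         ▼]
  Public:     [x]                                           
  Plan:       ( ) Free  (●) Pro  ( ) Enterprise             
  Address:    [                                            ]
  Theme:      ( ) Light  (●) Dark  ( ) Auto                 
  Priority:   [High                                       ▼]
> Status:     [Pending                                    ▼]
                                                            
                                                            
                                                            
                                                            
                                                            
                                                            
                                                            


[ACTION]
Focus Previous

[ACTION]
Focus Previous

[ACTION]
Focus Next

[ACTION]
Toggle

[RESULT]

  Name:       [test@example.com                            ]
  Region:     [US                                         ▼]
  Public:     [x]                                           
  Plan:       ( ) Free  (●) Pro  ( ) Enterprise             
  Address:    [                                            ]
  Theme:      ( ) Light  (●) Dark  ( ) Auto                 
> Priority:   [High                                       ▼]
  Status:     [Pending                                    ▼]
                                                            
                                                            
                                                            
                                                            
                                                            
                                                            
                                                            


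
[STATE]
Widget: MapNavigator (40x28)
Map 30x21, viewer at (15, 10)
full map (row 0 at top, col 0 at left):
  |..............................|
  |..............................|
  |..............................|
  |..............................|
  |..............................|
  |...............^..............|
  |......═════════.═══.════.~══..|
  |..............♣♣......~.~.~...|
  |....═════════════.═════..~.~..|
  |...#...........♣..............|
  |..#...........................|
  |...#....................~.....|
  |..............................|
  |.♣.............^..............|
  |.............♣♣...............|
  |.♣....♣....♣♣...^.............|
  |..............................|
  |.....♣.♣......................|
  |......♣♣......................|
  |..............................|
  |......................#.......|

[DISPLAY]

                                        
                                        
                                        
                                        
     ..............................     
     ..............................     
     ..............................     
     ..............................     
     ..............................     
     ...............^..............     
     ......═════════.═══.════.~══..     
     ..............♣♣......~.~.~...     
     ....═════════════.═════..~.~..     
     ...#...........♣..............     
     ..#............@..............     
     ...#....................~.....     
     ..............................     
     .♣.............^..............     
     .............♣♣...............     
     .♣....♣....♣♣...^.............     
     ..............................     
     .....♣.♣......................     
     ......♣♣......................     
     ..............................     
     ......................#.......     
                                        
                                        
                                        


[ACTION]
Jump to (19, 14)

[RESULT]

 ..............................         
 ..............................         
 ..............................         
 ..............................         
 ..............................         
 ...............^..............         
 ......═════════.═══.════.~══..         
 ..............♣♣......~.~.~...         
 ....═════════════.═════..~.~..         
 ...#...........♣..............         
 ..#...........................         
 ...#....................~.....         
 ..............................         
 .♣.............^..............         
 .............♣♣....@..........         
 .♣....♣....♣♣...^.............         
 ..............................         
 .....♣.♣......................         
 ......♣♣......................         
 ..............................         
 ......................#.......         
                                        
                                        
                                        
                                        
                                        
                                        
                                        


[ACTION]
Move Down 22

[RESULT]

 ......═════════.═══.════.~══..         
 ..............♣♣......~.~.~...         
 ....═════════════.═════..~.~..         
 ...#...........♣..............         
 ..#...........................         
 ...#....................~.....         
 ..............................         
 .♣.............^..............         
 .............♣♣...............         
 .♣....♣....♣♣...^.............         
 ..............................         
 .....♣.♣......................         
 ......♣♣......................         
 ..............................         
 ...................@..#.......         
                                        
                                        
                                        
                                        
                                        
                                        
                                        
                                        
                                        
                                        
                                        
                                        
                                        


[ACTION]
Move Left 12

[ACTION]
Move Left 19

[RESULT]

                    ......═════════.═══.
                    ..............♣♣....
                    ....═════════════.══
                    ...#...........♣....
                    ..#.................
                    ...#................
                    ....................
                    .♣.............^....
                    .............♣♣.....
                    .♣....♣....♣♣...^...
                    ....................
                    .....♣.♣............
                    ......♣♣............
                    ....................
                    @...................
                                        
                                        
                                        
                                        
                                        
                                        
                                        
                                        
                                        
                                        
                                        
                                        
                                        


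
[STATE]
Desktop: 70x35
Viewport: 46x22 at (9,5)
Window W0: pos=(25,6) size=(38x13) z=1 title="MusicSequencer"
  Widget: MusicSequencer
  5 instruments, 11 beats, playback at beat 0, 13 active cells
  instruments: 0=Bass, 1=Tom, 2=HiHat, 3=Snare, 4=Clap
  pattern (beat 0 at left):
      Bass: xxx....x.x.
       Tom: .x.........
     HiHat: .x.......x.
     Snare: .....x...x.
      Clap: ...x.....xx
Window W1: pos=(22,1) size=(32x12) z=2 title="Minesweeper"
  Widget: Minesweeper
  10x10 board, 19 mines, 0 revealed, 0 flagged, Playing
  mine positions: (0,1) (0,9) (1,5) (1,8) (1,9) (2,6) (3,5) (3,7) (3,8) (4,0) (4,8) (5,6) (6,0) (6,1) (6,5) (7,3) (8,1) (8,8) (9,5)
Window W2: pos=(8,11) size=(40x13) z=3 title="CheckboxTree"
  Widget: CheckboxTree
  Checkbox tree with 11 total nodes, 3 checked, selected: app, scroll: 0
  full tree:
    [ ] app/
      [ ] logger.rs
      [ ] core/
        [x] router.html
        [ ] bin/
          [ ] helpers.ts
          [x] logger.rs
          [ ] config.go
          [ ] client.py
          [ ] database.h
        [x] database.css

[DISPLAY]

             ┃■■■■■■■■■■                    ┃ 
             ┃■■■■■■■■■■                    ┃━
             ┃■■■■■■■■■■                    ┃ 
             ┃■■■■■■■■■■                    ┃─
             ┃■■■■■■■■■■                    ┃ 
             ┃■■■■■■■■■■                    ┃ 
━━━━━━━━━━━━━━━━━━━━━━━━━━━━━━━━━━━━━━┓     ┃ 
 CheckboxTree                         ┃━━━━━┛ 
──────────────────────────────────────┨       
>[-] app/                             ┃       
   [ ] logger.rs                      ┃       
   [-] core/                          ┃       
     [x] router.html                  ┃       
     [-] bin/                         ┃━━━━━━━
       [ ] helpers.ts                 ┃       
       [x] logger.rs                  ┃       
       [ ] config.go                  ┃       
       [ ] client.py                  ┃       
━━━━━━━━━━━━━━━━━━━━━━━━━━━━━━━━━━━━━━┛       
                                              
                                              
                                              


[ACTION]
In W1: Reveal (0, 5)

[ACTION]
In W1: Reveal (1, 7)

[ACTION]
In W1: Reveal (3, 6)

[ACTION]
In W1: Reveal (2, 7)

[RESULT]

             ┃■■■■■■■2■■                    ┃ 
             ┃■■■■■■■4■■                    ┃━
             ┃■■■■■■3■■■                    ┃ 
             ┃■■■■■■■■■■                    ┃─
             ┃■■■■■■■■■■                    ┃ 
             ┃■■■■■■■■■■                    ┃ 
━━━━━━━━━━━━━━━━━━━━━━━━━━━━━━━━━━━━━━┓     ┃ 
 CheckboxTree                         ┃━━━━━┛ 
──────────────────────────────────────┨       
>[-] app/                             ┃       
   [ ] logger.rs                      ┃       
   [-] core/                          ┃       
     [x] router.html                  ┃       
     [-] bin/                         ┃━━━━━━━
       [ ] helpers.ts                 ┃       
       [x] logger.rs                  ┃       
       [ ] config.go                  ┃       
       [ ] client.py                  ┃       
━━━━━━━━━━━━━━━━━━━━━━━━━━━━━━━━━━━━━━┛       
                                              
                                              
                                              
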